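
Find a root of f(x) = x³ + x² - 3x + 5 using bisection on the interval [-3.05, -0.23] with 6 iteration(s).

f(x) = x³ + x² - 3x + 5
Initial interval: [-3.05, -0.23]

Iteration 1:
  c_1 = (-3.050000 + (-0.230000))/2 = -1.640000
  f(c_1) = f(-1.640000) = 8.198656
  f(a) × f(c) < 0, new interval: [-3.050000, -1.640000]
Iteration 2:
  c_2 = (-3.050000 + (-1.640000))/2 = -2.345000
  f(c_2) = f(-2.345000) = 4.638811
  f(a) × f(c) < 0, new interval: [-3.050000, -2.345000]
Iteration 3:
  c_3 = (-3.050000 + (-2.345000))/2 = -2.697500
  f(c_3) = f(-2.697500) = 0.740631
  f(a) × f(c) < 0, new interval: [-3.050000, -2.697500]
Iteration 4:
  c_4 = (-3.050000 + (-2.697500))/2 = -2.873750
  f(c_4) = f(-2.873750) = -1.853000
  f(a) × f(c) ≥ 0, new interval: [-2.873750, -2.697500]
Iteration 5:
  c_5 = (-2.873750 + (-2.697500))/2 = -2.785625
  f(c_5) = f(-2.785625) = -0.499051
  f(a) × f(c) ≥ 0, new interval: [-2.785625, -2.697500]
Iteration 6:
  c_6 = (-2.785625 + (-2.697500))/2 = -2.741562
  f(c_6) = f(-2.741562) = 0.134816
  f(a) × f(c) < 0, new interval: [-2.785625, -2.741562]

After 6 iteration(s), the approximation is c_6 = -2.741562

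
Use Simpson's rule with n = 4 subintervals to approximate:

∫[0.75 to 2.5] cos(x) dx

f(x) = cos(x)
a = 0.75, b = 2.5, n = 4
h = (b - a)/n = 0.437500

Simpson's rule: (h/3)[f(x₀) + 4f(x₁) + 2f(x₂) + ... + f(xₙ)]

x_0 = 0.7500, f(x_0) = 0.731689, coefficient = 1
x_1 = 1.1875, f(x_1) = 0.373980, coefficient = 4
x_2 = 1.6250, f(x_2) = -0.054177, coefficient = 2
x_3 = 2.0625, f(x_3) = -0.472128, coefficient = 4
x_4 = 2.5000, f(x_4) = -0.801144, coefficient = 1

I ≈ (0.437500/3) × -0.570404 = -0.083184
Exact value: -0.083167
Error: 0.000017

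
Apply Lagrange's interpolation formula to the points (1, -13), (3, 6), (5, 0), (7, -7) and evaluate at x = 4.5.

Lagrange interpolation formula:
P(x) = Σ yᵢ × Lᵢ(x)
where Lᵢ(x) = Π_{j≠i} (x - xⱼ)/(xᵢ - xⱼ)

L_0(4.5) = (4.5 - 3)/(1 - 3) × (4.5 - 5)/(1 - 5) × (4.5 - 7)/(1 - 7) = -0.039062
L_1(4.5) = (4.5 - 1)/(3 - 1) × (4.5 - 5)/(3 - 5) × (4.5 - 7)/(3 - 7) = 0.273438
L_2(4.5) = (4.5 - 1)/(5 - 1) × (4.5 - 3)/(5 - 3) × (4.5 - 7)/(5 - 7) = 0.820312
L_3(4.5) = (4.5 - 1)/(7 - 1) × (4.5 - 3)/(7 - 3) × (4.5 - 5)/(7 - 5) = -0.054688

P(4.5) = (-13)×L_0(4.5) + 6×L_1(4.5) + 0×L_2(4.5) + (-7)×L_3(4.5)
P(4.5) = 2.531250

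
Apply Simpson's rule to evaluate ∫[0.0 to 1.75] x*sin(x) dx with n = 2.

f(x) = x*sin(x)
a = 0.0, b = 1.75, n = 2
h = (b - a)/n = 0.875000

Simpson's rule: (h/3)[f(x₀) + 4f(x₁) + 2f(x₂) + ... + f(xₙ)]

x_0 = 0.0000, f(x_0) = 0.000000, coefficient = 1
x_1 = 0.8750, f(x_1) = 0.671601, coefficient = 4
x_2 = 1.7500, f(x_2) = 1.721975, coefficient = 1

I ≈ (0.875000/3) × 4.408378 = 1.285777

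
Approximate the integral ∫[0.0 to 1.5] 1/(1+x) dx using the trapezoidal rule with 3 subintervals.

f(x) = 1/(1+x)
a = 0.0, b = 1.5, n = 3
h = (b - a)/n = 0.500000

Trapezoidal rule: (h/2)[f(x₀) + 2f(x₁) + 2f(x₂) + ... + f(xₙ)]

x_0 = 0.0000, f(x_0) = 1.000000, coefficient = 1
x_1 = 0.5000, f(x_1) = 0.666667, coefficient = 2
x_2 = 1.0000, f(x_2) = 0.500000, coefficient = 2
x_3 = 1.5000, f(x_3) = 0.400000, coefficient = 1

I ≈ (0.500000/2) × 3.733333 = 0.933333
Exact value: 0.916291
Error: 0.017043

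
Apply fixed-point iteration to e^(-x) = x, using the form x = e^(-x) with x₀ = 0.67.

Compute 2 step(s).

Equation: e^(-x) = x
Fixed-point form: x = e^(-x)
x₀ = 0.67

x_1 = g(0.670000) = 0.511709
x_2 = g(0.511709) = 0.599470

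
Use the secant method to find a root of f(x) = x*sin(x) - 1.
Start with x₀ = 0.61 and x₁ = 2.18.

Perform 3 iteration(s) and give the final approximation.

f(x) = x*sin(x) - 1
x₀ = 0.61, x₁ = 2.18

Secant formula: x_{n+1} = x_n - f(x_n)(x_n - x_{n-1})/(f(x_n) - f(x_{n-1}))

Iteration 1:
  f(0.610000) = -0.650551
  f(2.180000) = 0.787827
  x_2 = 2.180000 - 0.787827×(2.180000 - 0.610000)/(0.787827 - (-0.650551))
       = 1.320081
Iteration 2:
  f(2.180000) = 0.787827
  f(1.320081) = 0.278809
  x_3 = 1.320081 - 0.278809×(1.320081 - 2.180000)/(0.278809 - 0.787827)
       = 0.849069
Iteration 3:
  f(1.320081) = 0.278809
  f(0.849069) = -0.362633
  x_4 = 0.849069 - (-0.362633)×(0.849069 - 1.320081)/(-0.362633 - 0.278809)
       = 1.115351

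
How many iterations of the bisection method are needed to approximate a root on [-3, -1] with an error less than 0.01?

We need (b-a)/2^n ≤ 0.01
(-1 - (-3))/2^n ≤ 0.01
2/2^n ≤ 0.01
2^n ≥ 200
n ≥ log₂(200) = 7.64
n ≥ 8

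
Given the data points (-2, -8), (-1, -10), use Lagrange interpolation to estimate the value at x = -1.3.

Lagrange interpolation formula:
P(x) = Σ yᵢ × Lᵢ(x)
where Lᵢ(x) = Π_{j≠i} (x - xⱼ)/(xᵢ - xⱼ)

L_0(-1.3) = (-1.3 - (-1))/(-2 - (-1)) = 0.300000
L_1(-1.3) = (-1.3 - (-2))/(-1 - (-2)) = 0.700000

P(-1.3) = (-8)×L_0(-1.3) + (-10)×L_1(-1.3)
P(-1.3) = -9.400000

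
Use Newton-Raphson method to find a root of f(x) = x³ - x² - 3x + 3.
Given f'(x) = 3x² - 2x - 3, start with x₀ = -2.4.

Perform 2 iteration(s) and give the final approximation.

f(x) = x³ - x² - 3x + 3
f'(x) = 3x² - 2x - 3
x₀ = -2.4

Newton-Raphson formula: x_{n+1} = x_n - f(x_n)/f'(x_n)

Iteration 1:
  f(-2.400000) = -9.384000
  f'(-2.400000) = 19.080000
  x_1 = -2.400000 - (-9.384000)/19.080000 = -1.908176
Iteration 2:
  f(-1.908176) = -1.864536
  f'(-1.908176) = 11.739760
  x_2 = -1.908176 - (-1.864536)/11.739760 = -1.749354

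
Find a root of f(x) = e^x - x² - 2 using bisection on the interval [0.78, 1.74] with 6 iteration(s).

f(x) = e^x - x² - 2
Initial interval: [0.78, 1.74]

Iteration 1:
  c_1 = (0.780000 + 1.740000)/2 = 1.260000
  f(c_1) = f(1.260000) = -0.062179
  f(a) × f(c) ≥ 0, new interval: [1.260000, 1.740000]
Iteration 2:
  c_2 = (1.260000 + 1.740000)/2 = 1.500000
  f(c_2) = f(1.500000) = 0.231689
  f(a) × f(c) < 0, new interval: [1.260000, 1.500000]
Iteration 3:
  c_3 = (1.260000 + 1.500000)/2 = 1.380000
  f(c_3) = f(1.380000) = 0.070502
  f(a) × f(c) < 0, new interval: [1.260000, 1.380000]
Iteration 4:
  c_4 = (1.260000 + 1.380000)/2 = 1.320000
  f(c_4) = f(1.320000) = 0.001021
  f(a) × f(c) < 0, new interval: [1.260000, 1.320000]
Iteration 5:
  c_5 = (1.260000 + 1.320000)/2 = 1.290000
  f(c_5) = f(1.290000) = -0.031313
  f(a) × f(c) ≥ 0, new interval: [1.290000, 1.320000]
Iteration 6:
  c_6 = (1.290000 + 1.320000)/2 = 1.305000
  f(c_6) = f(1.305000) = -0.015336
  f(a) × f(c) ≥ 0, new interval: [1.305000, 1.320000]

After 6 iteration(s), the approximation is c_6 = 1.305000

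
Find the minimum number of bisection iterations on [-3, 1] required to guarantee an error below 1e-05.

We need (b-a)/2^n ≤ 1e-05
(1 - (-3))/2^n ≤ 1e-05
4/2^n ≤ 1e-05
2^n ≥ 400000
n ≥ log₂(400000) = 18.61
n ≥ 19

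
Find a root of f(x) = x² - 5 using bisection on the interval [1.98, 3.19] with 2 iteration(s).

f(x) = x² - 5
Initial interval: [1.98, 3.19]

Iteration 1:
  c_1 = (1.980000 + 3.190000)/2 = 2.585000
  f(c_1) = f(2.585000) = 1.682225
  f(a) × f(c) < 0, new interval: [1.980000, 2.585000]
Iteration 2:
  c_2 = (1.980000 + 2.585000)/2 = 2.282500
  f(c_2) = f(2.282500) = 0.209806
  f(a) × f(c) < 0, new interval: [1.980000, 2.282500]

After 2 iteration(s), the approximation is c_2 = 2.282500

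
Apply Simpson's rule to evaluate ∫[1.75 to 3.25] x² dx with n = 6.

f(x) = x²
a = 1.75, b = 3.25, n = 6
h = (b - a)/n = 0.250000

Simpson's rule: (h/3)[f(x₀) + 4f(x₁) + 2f(x₂) + ... + f(xₙ)]

x_0 = 1.7500, f(x_0) = 3.062500, coefficient = 1
x_1 = 2.0000, f(x_1) = 4.000000, coefficient = 4
x_2 = 2.2500, f(x_2) = 5.062500, coefficient = 2
x_3 = 2.5000, f(x_3) = 6.250000, coefficient = 4
x_4 = 2.7500, f(x_4) = 7.562500, coefficient = 2
x_5 = 3.0000, f(x_5) = 9.000000, coefficient = 4
x_6 = 3.2500, f(x_6) = 10.562500, coefficient = 1

I ≈ (0.250000/3) × 115.875000 = 9.656250
Exact value: 9.656250
Error: 0.000000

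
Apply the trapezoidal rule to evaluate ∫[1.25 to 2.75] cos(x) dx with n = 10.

f(x) = cos(x)
a = 1.25, b = 2.75, n = 10
h = (b - a)/n = 0.150000

Trapezoidal rule: (h/2)[f(x₀) + 2f(x₁) + 2f(x₂) + ... + f(xₙ)]

x_0 = 1.2500, f(x_0) = 0.315322, coefficient = 1
x_1 = 1.4000, f(x_1) = 0.169967, coefficient = 2
x_2 = 1.5500, f(x_2) = 0.020795, coefficient = 2
x_3 = 1.7000, f(x_3) = -0.128844, coefficient = 2
x_4 = 1.8500, f(x_4) = -0.275590, coefficient = 2
x_5 = 2.0000, f(x_5) = -0.416147, coefficient = 2
x_6 = 2.1500, f(x_6) = -0.547358, coefficient = 2
x_7 = 2.3000, f(x_7) = -0.666276, coefficient = 2
x_8 = 2.4500, f(x_8) = -0.770231, coefficient = 2
x_9 = 2.6000, f(x_9) = -0.856889, coefficient = 2
x_10 = 2.7500, f(x_10) = -0.924302, coefficient = 1

I ≈ (0.150000/2) × -7.550127 = -0.566259
Exact value: -0.567324
Error: 0.001064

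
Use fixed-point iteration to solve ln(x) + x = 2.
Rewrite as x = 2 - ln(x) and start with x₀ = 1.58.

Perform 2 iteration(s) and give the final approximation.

Equation: ln(x) + x = 2
Fixed-point form: x = 2 - ln(x)
x₀ = 1.58

x_1 = g(1.580000) = 1.542575
x_2 = g(1.542575) = 1.566547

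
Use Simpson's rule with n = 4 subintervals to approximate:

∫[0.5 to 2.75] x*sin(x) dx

f(x) = x*sin(x)
a = 0.5, b = 2.75, n = 4
h = (b - a)/n = 0.562500

Simpson's rule: (h/3)[f(x₀) + 4f(x₁) + 2f(x₂) + ... + f(xₙ)]

x_0 = 0.5000, f(x_0) = 0.239713, coefficient = 1
x_1 = 1.0625, f(x_1) = 0.928173, coefficient = 4
x_2 = 1.6250, f(x_2) = 1.622613, coefficient = 2
x_3 = 2.1875, f(x_3) = 1.784539, coefficient = 4
x_4 = 2.7500, f(x_4) = 1.049568, coefficient = 1

I ≈ (0.562500/3) × 15.385357 = 2.884754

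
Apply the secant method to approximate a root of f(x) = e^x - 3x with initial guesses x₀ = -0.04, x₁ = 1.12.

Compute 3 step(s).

f(x) = e^x - 3x
x₀ = -0.04, x₁ = 1.12

Secant formula: x_{n+1} = x_n - f(x_n)(x_n - x_{n-1})/(f(x_n) - f(x_{n-1}))

Iteration 1:
  f(-0.040000) = 1.080789
  f(1.120000) = -0.295146
  x_2 = 1.120000 - (-0.295146)×(1.120000 - (-0.040000))/(-0.295146 - 1.080789)
       = 0.871174
Iteration 2:
  f(1.120000) = -0.295146
  f(0.871174) = -0.223807
  x_3 = 0.871174 - (-0.223807)×(0.871174 - 1.120000)/(-0.223807 - (-0.295146))
       = 0.090545
Iteration 3:
  f(0.871174) = -0.223807
  f(0.090545) = 0.823135
  x_4 = 0.090545 - 0.823135×(0.090545 - 0.871174)/(0.823135 - (-0.223807))
       = 0.704297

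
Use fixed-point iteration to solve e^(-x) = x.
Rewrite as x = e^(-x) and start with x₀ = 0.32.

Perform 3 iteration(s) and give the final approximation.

Equation: e^(-x) = x
Fixed-point form: x = e^(-x)
x₀ = 0.32

x_1 = g(0.320000) = 0.726149
x_2 = g(0.726149) = 0.483768
x_3 = g(0.483768) = 0.616456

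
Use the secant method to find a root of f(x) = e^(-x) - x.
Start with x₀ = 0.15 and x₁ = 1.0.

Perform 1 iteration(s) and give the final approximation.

f(x) = e^(-x) - x
x₀ = 0.15, x₁ = 1.0

Secant formula: x_{n+1} = x_n - f(x_n)(x_n - x_{n-1})/(f(x_n) - f(x_{n-1}))

Iteration 1:
  f(0.150000) = 0.710708
  f(1.000000) = -0.632121
  x_2 = 1.000000 - (-0.632121)×(1.000000 - 0.150000)/(-0.632121 - 0.710708)
       = 0.599873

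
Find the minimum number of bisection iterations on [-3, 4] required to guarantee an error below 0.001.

We need (b-a)/2^n ≤ 0.001
(4 - (-3))/2^n ≤ 0.001
7/2^n ≤ 0.001
2^n ≥ 7000
n ≥ log₂(7000) = 12.77
n ≥ 13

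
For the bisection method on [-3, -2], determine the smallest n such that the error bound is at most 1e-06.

We need (b-a)/2^n ≤ 1e-06
(-2 - (-3))/2^n ≤ 1e-06
1/2^n ≤ 1e-06
2^n ≥ 1000000
n ≥ log₂(1000000) = 19.93
n ≥ 20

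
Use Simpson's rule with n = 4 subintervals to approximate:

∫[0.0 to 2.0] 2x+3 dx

f(x) = 2x+3
a = 0.0, b = 2.0, n = 4
h = (b - a)/n = 0.500000

Simpson's rule: (h/3)[f(x₀) + 4f(x₁) + 2f(x₂) + ... + f(xₙ)]

x_0 = 0.0000, f(x_0) = 3.000000, coefficient = 1
x_1 = 0.5000, f(x_1) = 4.000000, coefficient = 4
x_2 = 1.0000, f(x_2) = 5.000000, coefficient = 2
x_3 = 1.5000, f(x_3) = 6.000000, coefficient = 4
x_4 = 2.0000, f(x_4) = 7.000000, coefficient = 1

I ≈ (0.500000/3) × 60.000000 = 10.000000
Exact value: 10.000000
Error: 0.000000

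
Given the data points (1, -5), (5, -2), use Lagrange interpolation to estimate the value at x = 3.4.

Lagrange interpolation formula:
P(x) = Σ yᵢ × Lᵢ(x)
where Lᵢ(x) = Π_{j≠i} (x - xⱼ)/(xᵢ - xⱼ)

L_0(3.4) = (3.4 - 5)/(1 - 5) = 0.400000
L_1(3.4) = (3.4 - 1)/(5 - 1) = 0.600000

P(3.4) = (-5)×L_0(3.4) + (-2)×L_1(3.4)
P(3.4) = -3.200000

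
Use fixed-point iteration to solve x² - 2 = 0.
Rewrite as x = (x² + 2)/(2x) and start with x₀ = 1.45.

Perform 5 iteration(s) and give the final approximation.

Equation: x² - 2 = 0
Fixed-point form: x = (x² + 2)/(2x)
x₀ = 1.45

x_1 = g(1.450000) = 1.414655
x_2 = g(1.414655) = 1.414214
x_3 = g(1.414214) = 1.414214
x_4 = g(1.414214) = 1.414214
x_5 = g(1.414214) = 1.414214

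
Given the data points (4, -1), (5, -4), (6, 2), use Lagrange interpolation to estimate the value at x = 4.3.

Lagrange interpolation formula:
P(x) = Σ yᵢ × Lᵢ(x)
where Lᵢ(x) = Π_{j≠i} (x - xⱼ)/(xᵢ - xⱼ)

L_0(4.3) = (4.3 - 5)/(4 - 5) × (4.3 - 6)/(4 - 6) = 0.595000
L_1(4.3) = (4.3 - 4)/(5 - 4) × (4.3 - 6)/(5 - 6) = 0.510000
L_2(4.3) = (4.3 - 4)/(6 - 4) × (4.3 - 5)/(6 - 5) = -0.105000

P(4.3) = (-1)×L_0(4.3) + (-4)×L_1(4.3) + 2×L_2(4.3)
P(4.3) = -2.845000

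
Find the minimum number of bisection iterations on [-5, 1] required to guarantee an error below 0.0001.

We need (b-a)/2^n ≤ 0.0001
(1 - (-5))/2^n ≤ 0.0001
6/2^n ≤ 0.0001
2^n ≥ 60000
n ≥ log₂(60000) = 15.87
n ≥ 16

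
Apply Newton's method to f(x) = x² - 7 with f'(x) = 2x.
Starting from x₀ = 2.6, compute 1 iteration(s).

f(x) = x² - 7
f'(x) = 2x
x₀ = 2.6

Newton-Raphson formula: x_{n+1} = x_n - f(x_n)/f'(x_n)

Iteration 1:
  f(2.600000) = -0.240000
  f'(2.600000) = 5.200000
  x_1 = 2.600000 - (-0.240000)/5.200000 = 2.646154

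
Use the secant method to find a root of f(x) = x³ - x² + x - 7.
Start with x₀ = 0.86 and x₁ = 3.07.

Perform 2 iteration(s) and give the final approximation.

f(x) = x³ - x² + x - 7
x₀ = 0.86, x₁ = 3.07

Secant formula: x_{n+1} = x_n - f(x_n)(x_n - x_{n-1})/(f(x_n) - f(x_{n-1}))

Iteration 1:
  f(0.860000) = -6.243544
  f(3.070000) = 15.579543
  x_2 = 3.070000 - 15.579543×(3.070000 - 0.860000)/(15.579543 - (-6.243544))
       = 1.492277
Iteration 2:
  f(3.070000) = 15.579543
  f(1.492277) = -4.411477
  x_3 = 1.492277 - (-4.411477)×(1.492277 - 3.070000)/(-4.411477 - 15.579543)
       = 1.840438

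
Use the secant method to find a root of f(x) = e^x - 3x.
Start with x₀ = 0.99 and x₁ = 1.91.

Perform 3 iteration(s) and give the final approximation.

f(x) = e^x - 3x
x₀ = 0.99, x₁ = 1.91

Secant formula: x_{n+1} = x_n - f(x_n)(x_n - x_{n-1})/(f(x_n) - f(x_{n-1}))

Iteration 1:
  f(0.990000) = -0.278766
  f(1.910000) = 1.023089
  x_2 = 1.910000 - 1.023089×(1.910000 - 0.990000)/(1.023089 - (-0.278766))
       = 1.186999
Iteration 2:
  f(1.910000) = 1.023089
  f(1.186999) = -0.283765
  x_3 = 1.186999 - (-0.283765)×(1.186999 - 1.910000)/(-0.283765 - 1.023089)
       = 1.343989
Iteration 3:
  f(1.186999) = -0.283765
  f(1.343989) = -0.197659
  x_4 = 1.343989 - (-0.197659)×(1.343989 - 1.186999)/(-0.197659 - (-0.283765))
       = 1.704362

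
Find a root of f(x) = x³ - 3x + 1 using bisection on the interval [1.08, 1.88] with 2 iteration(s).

f(x) = x³ - 3x + 1
Initial interval: [1.08, 1.88]

Iteration 1:
  c_1 = (1.080000 + 1.880000)/2 = 1.480000
  f(c_1) = f(1.480000) = -0.198208
  f(a) × f(c) ≥ 0, new interval: [1.480000, 1.880000]
Iteration 2:
  c_2 = (1.480000 + 1.880000)/2 = 1.680000
  f(c_2) = f(1.680000) = 0.701632
  f(a) × f(c) < 0, new interval: [1.480000, 1.680000]

After 2 iteration(s), the approximation is c_2 = 1.680000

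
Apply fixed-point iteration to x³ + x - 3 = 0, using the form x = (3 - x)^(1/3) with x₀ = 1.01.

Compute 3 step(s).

Equation: x³ + x - 3 = 0
Fixed-point form: x = (3 - x)^(1/3)
x₀ = 1.01

x_1 = g(1.010000) = 1.257818
x_2 = g(1.257818) = 1.203274
x_3 = g(1.203274) = 1.215702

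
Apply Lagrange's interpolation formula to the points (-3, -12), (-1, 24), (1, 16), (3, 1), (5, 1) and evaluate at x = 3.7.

Lagrange interpolation formula:
P(x) = Σ yᵢ × Lᵢ(x)
where Lᵢ(x) = Π_{j≠i} (x - xⱼ)/(xᵢ - xⱼ)

L_0(3.7) = (3.7 - (-1))/(-3 - (-1)) × (3.7 - 1)/(-3 - 1) × (3.7 - 3)/(-3 - 3) × (3.7 - 5)/(-3 - 5) = -0.030073
L_1(3.7) = (3.7 - (-3))/(-1 - (-3)) × (3.7 - 1)/(-1 - 1) × (3.7 - 3)/(-1 - 3) × (3.7 - 5)/(-1 - 5) = 0.171478
L_2(3.7) = (3.7 - (-3))/(1 - (-3)) × (3.7 - (-1))/(1 - (-1)) × (3.7 - 3)/(1 - 3) × (3.7 - 5)/(1 - 5) = -0.447748
L_3(3.7) = (3.7 - (-3))/(3 - (-3)) × (3.7 - (-1))/(3 - (-1)) × (3.7 - 1)/(3 - 1) × (3.7 - 5)/(3 - 5) = 1.151353
L_4(3.7) = (3.7 - (-3))/(5 - (-3)) × (3.7 - (-1))/(5 - (-1)) × (3.7 - 1)/(5 - 1) × (3.7 - 3)/(5 - 3) = 0.154990

P(3.7) = (-12)×L_0(3.7) + 24×L_1(3.7) + 16×L_2(3.7) + 1×L_3(3.7) + 1×L_4(3.7)
P(3.7) = -1.381285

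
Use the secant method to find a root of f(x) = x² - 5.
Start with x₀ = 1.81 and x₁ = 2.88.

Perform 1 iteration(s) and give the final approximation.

f(x) = x² - 5
x₀ = 1.81, x₁ = 2.88

Secant formula: x_{n+1} = x_n - f(x_n)(x_n - x_{n-1})/(f(x_n) - f(x_{n-1}))

Iteration 1:
  f(1.810000) = -1.723900
  f(2.880000) = 3.294400
  x_2 = 2.880000 - 3.294400×(2.880000 - 1.810000)/(3.294400 - (-1.723900))
       = 2.177569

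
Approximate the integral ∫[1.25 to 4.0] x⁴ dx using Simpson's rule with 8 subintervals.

f(x) = x⁴
a = 1.25, b = 4.0, n = 8
h = (b - a)/n = 0.343750

Simpson's rule: (h/3)[f(x₀) + 4f(x₁) + 2f(x₂) + ... + f(xₙ)]

x_0 = 1.2500, f(x_0) = 2.441406, coefficient = 1
x_1 = 1.5938, f(x_1) = 6.451798, coefficient = 4
x_2 = 1.9375, f(x_2) = 14.091812, coefficient = 2
x_3 = 2.2812, f(x_3) = 27.082673, coefficient = 4
x_4 = 2.6250, f(x_4) = 47.480713, coefficient = 2
x_5 = 2.9688, f(x_5) = 77.677369, coefficient = 4
x_6 = 3.3125, f(x_6) = 120.399185, coefficient = 2
x_7 = 3.6562, f(x_7) = 178.707810, coefficient = 4
x_8 = 4.0000, f(x_8) = 256.000000, coefficient = 1

I ≈ (0.343750/3) × 1782.063431 = 204.194768
Exact value: 204.189648
Error: 0.005120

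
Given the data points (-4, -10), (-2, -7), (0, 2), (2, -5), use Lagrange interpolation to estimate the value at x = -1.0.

Lagrange interpolation formula:
P(x) = Σ yᵢ × Lᵢ(x)
where Lᵢ(x) = Π_{j≠i} (x - xⱼ)/(xᵢ - xⱼ)

L_0(-1.0) = (-1.0 - (-2))/(-4 - (-2)) × (-1.0 - 0)/(-4 - 0) × (-1.0 - 2)/(-4 - 2) = -0.062500
L_1(-1.0) = (-1.0 - (-4))/(-2 - (-4)) × (-1.0 - 0)/(-2 - 0) × (-1.0 - 2)/(-2 - 2) = 0.562500
L_2(-1.0) = (-1.0 - (-4))/(0 - (-4)) × (-1.0 - (-2))/(0 - (-2)) × (-1.0 - 2)/(0 - 2) = 0.562500
L_3(-1.0) = (-1.0 - (-4))/(2 - (-4)) × (-1.0 - (-2))/(2 - (-2)) × (-1.0 - 0)/(2 - 0) = -0.062500

P(-1.0) = (-10)×L_0(-1.0) + (-7)×L_1(-1.0) + 2×L_2(-1.0) + (-5)×L_3(-1.0)
P(-1.0) = -1.875000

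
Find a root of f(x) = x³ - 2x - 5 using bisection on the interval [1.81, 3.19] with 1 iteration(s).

f(x) = x³ - 2x - 5
Initial interval: [1.81, 3.19]

Iteration 1:
  c_1 = (1.810000 + 3.190000)/2 = 2.500000
  f(c_1) = f(2.500000) = 5.625000
  f(a) × f(c) < 0, new interval: [1.810000, 2.500000]

After 1 iteration(s), the approximation is c_1 = 2.500000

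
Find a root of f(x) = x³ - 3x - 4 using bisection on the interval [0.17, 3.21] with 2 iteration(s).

f(x) = x³ - 3x - 4
Initial interval: [0.17, 3.21]

Iteration 1:
  c_1 = (0.170000 + 3.210000)/2 = 1.690000
  f(c_1) = f(1.690000) = -4.243191
  f(a) × f(c) ≥ 0, new interval: [1.690000, 3.210000]
Iteration 2:
  c_2 = (1.690000 + 3.210000)/2 = 2.450000
  f(c_2) = f(2.450000) = 3.356125
  f(a) × f(c) < 0, new interval: [1.690000, 2.450000]

After 2 iteration(s), the approximation is c_2 = 2.450000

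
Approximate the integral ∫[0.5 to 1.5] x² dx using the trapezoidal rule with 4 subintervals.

f(x) = x²
a = 0.5, b = 1.5, n = 4
h = (b - a)/n = 0.250000

Trapezoidal rule: (h/2)[f(x₀) + 2f(x₁) + 2f(x₂) + ... + f(xₙ)]

x_0 = 0.5000, f(x_0) = 0.250000, coefficient = 1
x_1 = 0.7500, f(x_1) = 0.562500, coefficient = 2
x_2 = 1.0000, f(x_2) = 1.000000, coefficient = 2
x_3 = 1.2500, f(x_3) = 1.562500, coefficient = 2
x_4 = 1.5000, f(x_4) = 2.250000, coefficient = 1

I ≈ (0.250000/2) × 8.750000 = 1.093750
Exact value: 1.083333
Error: 0.010417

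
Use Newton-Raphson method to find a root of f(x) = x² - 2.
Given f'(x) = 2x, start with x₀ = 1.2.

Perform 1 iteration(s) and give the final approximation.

f(x) = x² - 2
f'(x) = 2x
x₀ = 1.2

Newton-Raphson formula: x_{n+1} = x_n - f(x_n)/f'(x_n)

Iteration 1:
  f(1.200000) = -0.560000
  f'(1.200000) = 2.400000
  x_1 = 1.200000 - (-0.560000)/2.400000 = 1.433333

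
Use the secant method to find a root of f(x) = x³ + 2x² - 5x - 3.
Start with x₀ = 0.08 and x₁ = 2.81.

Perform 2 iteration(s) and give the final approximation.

f(x) = x³ + 2x² - 5x - 3
x₀ = 0.08, x₁ = 2.81

Secant formula: x_{n+1} = x_n - f(x_n)(x_n - x_{n-1})/(f(x_n) - f(x_{n-1}))

Iteration 1:
  f(0.080000) = -3.386688
  f(2.810000) = 20.930241
  x_2 = 2.810000 - 20.930241×(2.810000 - 0.080000)/(20.930241 - (-3.386688))
       = 0.460215
Iteration 2:
  f(2.810000) = 20.930241
  f(0.460215) = -4.780006
  x_3 = 0.460215 - (-4.780006)×(0.460215 - 2.810000)/(-4.780006 - 20.930241)
       = 0.897083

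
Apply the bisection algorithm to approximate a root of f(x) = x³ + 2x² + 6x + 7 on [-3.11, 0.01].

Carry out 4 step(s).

f(x) = x³ + 2x² + 6x + 7
Initial interval: [-3.11, 0.01]

Iteration 1:
  c_1 = (-3.110000 + 0.010000)/2 = -1.550000
  f(c_1) = f(-1.550000) = -1.218875
  f(a) × f(c) ≥ 0, new interval: [-1.550000, 0.010000]
Iteration 2:
  c_2 = (-1.550000 + 0.010000)/2 = -0.770000
  f(c_2) = f(-0.770000) = 3.109267
  f(a) × f(c) < 0, new interval: [-1.550000, -0.770000]
Iteration 3:
  c_3 = (-1.550000 + (-0.770000))/2 = -1.160000
  f(c_3) = f(-1.160000) = 1.170304
  f(a) × f(c) < 0, new interval: [-1.550000, -1.160000]
Iteration 4:
  c_4 = (-1.550000 + (-1.160000))/2 = -1.355000
  f(c_4) = f(-1.355000) = 0.054236
  f(a) × f(c) < 0, new interval: [-1.550000, -1.355000]

After 4 iteration(s), the approximation is c_4 = -1.355000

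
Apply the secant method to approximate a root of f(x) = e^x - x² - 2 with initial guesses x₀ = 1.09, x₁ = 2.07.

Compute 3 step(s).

f(x) = e^x - x² - 2
x₀ = 1.09, x₁ = 2.07

Secant formula: x_{n+1} = x_n - f(x_n)(x_n - x_{n-1})/(f(x_n) - f(x_{n-1}))

Iteration 1:
  f(1.090000) = -0.213826
  f(2.070000) = 1.639923
  x_2 = 2.070000 - 1.639923×(2.070000 - 1.090000)/(1.639923 - (-0.213826))
       = 1.203041
Iteration 2:
  f(2.070000) = 1.639923
  f(1.203041) = -0.117079
  x_3 = 1.203041 - (-0.117079)×(1.203041 - 2.070000)/(-0.117079 - 1.639923)
       = 1.260811
Iteration 3:
  f(1.203041) = -0.117079
  f(1.260811) = -0.061362
  x_4 = 1.260811 - (-0.061362)×(1.260811 - 1.203041)/(-0.061362 - (-0.117079))
       = 1.324435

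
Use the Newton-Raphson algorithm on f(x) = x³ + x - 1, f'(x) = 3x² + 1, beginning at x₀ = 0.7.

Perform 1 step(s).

f(x) = x³ + x - 1
f'(x) = 3x² + 1
x₀ = 0.7

Newton-Raphson formula: x_{n+1} = x_n - f(x_n)/f'(x_n)

Iteration 1:
  f(0.700000) = 0.043000
  f'(0.700000) = 2.470000
  x_1 = 0.700000 - 0.043000/2.470000 = 0.682591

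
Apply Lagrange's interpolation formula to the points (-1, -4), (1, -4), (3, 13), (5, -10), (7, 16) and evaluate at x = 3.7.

Lagrange interpolation formula:
P(x) = Σ yᵢ × Lᵢ(x)
where Lᵢ(x) = Π_{j≠i} (x - xⱼ)/(xᵢ - xⱼ)

L_0(3.7) = (3.7 - 1)/(-1 - 1) × (3.7 - 3)/(-1 - 3) × (3.7 - 5)/(-1 - 5) × (3.7 - 7)/(-1 - 7) = 0.021115
L_1(3.7) = (3.7 - (-1))/(1 - (-1)) × (3.7 - 3)/(1 - 3) × (3.7 - 5)/(1 - 5) × (3.7 - 7)/(1 - 7) = -0.147022
L_2(3.7) = (3.7 - (-1))/(3 - (-1)) × (3.7 - 1)/(3 - 1) × (3.7 - 5)/(3 - 5) × (3.7 - 7)/(3 - 7) = 0.850627
L_3(3.7) = (3.7 - (-1))/(5 - (-1)) × (3.7 - 1)/(5 - 1) × (3.7 - 3)/(5 - 3) × (3.7 - 7)/(5 - 7) = 0.305353
L_4(3.7) = (3.7 - (-1))/(7 - (-1)) × (3.7 - 1)/(7 - 1) × (3.7 - 3)/(7 - 3) × (3.7 - 5)/(7 - 5) = -0.030073

P(3.7) = (-4)×L_0(3.7) + (-4)×L_1(3.7) + 13×L_2(3.7) + (-10)×L_3(3.7) + 16×L_4(3.7)
P(3.7) = 8.027080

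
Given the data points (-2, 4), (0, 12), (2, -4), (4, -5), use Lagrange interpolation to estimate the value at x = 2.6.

Lagrange interpolation formula:
P(x) = Σ yᵢ × Lᵢ(x)
where Lᵢ(x) = Π_{j≠i} (x - xⱼ)/(xᵢ - xⱼ)

L_0(2.6) = (2.6 - 0)/(-2 - 0) × (2.6 - 2)/(-2 - 2) × (2.6 - 4)/(-2 - 4) = 0.045500
L_1(2.6) = (2.6 - (-2))/(0 - (-2)) × (2.6 - 2)/(0 - 2) × (2.6 - 4)/(0 - 4) = -0.241500
L_2(2.6) = (2.6 - (-2))/(2 - (-2)) × (2.6 - 0)/(2 - 0) × (2.6 - 4)/(2 - 4) = 1.046500
L_3(2.6) = (2.6 - (-2))/(4 - (-2)) × (2.6 - 0)/(4 - 0) × (2.6 - 2)/(4 - 2) = 0.149500

P(2.6) = 4×L_0(2.6) + 12×L_1(2.6) + (-4)×L_2(2.6) + (-5)×L_3(2.6)
P(2.6) = -7.649500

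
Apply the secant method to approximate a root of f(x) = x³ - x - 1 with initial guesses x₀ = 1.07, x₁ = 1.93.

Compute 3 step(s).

f(x) = x³ - x - 1
x₀ = 1.07, x₁ = 1.93

Secant formula: x_{n+1} = x_n - f(x_n)(x_n - x_{n-1})/(f(x_n) - f(x_{n-1}))

Iteration 1:
  f(1.070000) = -0.844957
  f(1.930000) = 4.259057
  x_2 = 1.930000 - 4.259057×(1.930000 - 1.070000)/(4.259057 - (-0.844957))
       = 1.212371
Iteration 2:
  f(1.930000) = 4.259057
  f(1.212371) = -0.430376
  x_3 = 1.212371 - (-0.430376)×(1.212371 - 1.930000)/(-0.430376 - 4.259057)
       = 1.278232
Iteration 3:
  f(1.212371) = -0.430376
  f(1.278232) = -0.189759
  x_4 = 1.278232 - (-0.189759)×(1.278232 - 1.212371)/(-0.189759 - (-0.430376))
       = 1.330172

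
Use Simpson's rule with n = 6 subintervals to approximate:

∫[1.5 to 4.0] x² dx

f(x) = x²
a = 1.5, b = 4.0, n = 6
h = (b - a)/n = 0.416667

Simpson's rule: (h/3)[f(x₀) + 4f(x₁) + 2f(x₂) + ... + f(xₙ)]

x_0 = 1.5000, f(x_0) = 2.250000, coefficient = 1
x_1 = 1.9167, f(x_1) = 3.673611, coefficient = 4
x_2 = 2.3333, f(x_2) = 5.444444, coefficient = 2
x_3 = 2.7500, f(x_3) = 7.562500, coefficient = 4
x_4 = 3.1667, f(x_4) = 10.027778, coefficient = 2
x_5 = 3.5833, f(x_5) = 12.840278, coefficient = 4
x_6 = 4.0000, f(x_6) = 16.000000, coefficient = 1

I ≈ (0.416667/3) × 145.500000 = 20.208333
Exact value: 20.208333
Error: 0.000000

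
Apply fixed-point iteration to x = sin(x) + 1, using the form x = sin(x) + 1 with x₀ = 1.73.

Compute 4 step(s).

Equation: x = sin(x) + 1
Fixed-point form: x = sin(x) + 1
x₀ = 1.73

x_1 = g(1.730000) = 1.987354
x_2 = g(1.987354) = 1.914487
x_3 = g(1.914487) = 1.941517
x_4 = g(1.941517) = 1.932066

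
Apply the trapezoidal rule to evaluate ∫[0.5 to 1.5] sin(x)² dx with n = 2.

f(x) = sin(x)²
a = 0.5, b = 1.5, n = 2
h = (b - a)/n = 0.500000

Trapezoidal rule: (h/2)[f(x₀) + 2f(x₁) + 2f(x₂) + ... + f(xₙ)]

x_0 = 0.5000, f(x_0) = 0.229849, coefficient = 1
x_1 = 1.0000, f(x_1) = 0.708073, coefficient = 2
x_2 = 1.5000, f(x_2) = 0.994996, coefficient = 1

I ≈ (0.500000/2) × 2.640992 = 0.660248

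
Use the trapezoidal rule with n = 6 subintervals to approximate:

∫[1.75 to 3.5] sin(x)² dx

f(x) = sin(x)²
a = 1.75, b = 3.5, n = 6
h = (b - a)/n = 0.291667

Trapezoidal rule: (h/2)[f(x₀) + 2f(x₁) + 2f(x₂) + ... + f(xₙ)]

x_0 = 1.7500, f(x_0) = 0.968228, coefficient = 1
x_1 = 2.0417, f(x_1) = 0.794191, coefficient = 2
x_2 = 2.3333, f(x_2) = 0.522853, coefficient = 2
x_3 = 2.6250, f(x_3) = 0.243957, coefficient = 2
x_4 = 2.9167, f(x_4) = 0.049744, coefficient = 2
x_5 = 3.2083, f(x_5) = 0.004448, coefficient = 2
x_6 = 3.5000, f(x_6) = 0.123049, coefficient = 1

I ≈ (0.291667/2) × 4.321663 = 0.630243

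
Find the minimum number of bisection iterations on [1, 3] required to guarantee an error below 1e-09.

We need (b-a)/2^n ≤ 1e-09
(3 - 1)/2^n ≤ 1e-09
2/2^n ≤ 1e-09
2^n ≥ 2000000000
n ≥ log₂(2000000000) = 30.90
n ≥ 31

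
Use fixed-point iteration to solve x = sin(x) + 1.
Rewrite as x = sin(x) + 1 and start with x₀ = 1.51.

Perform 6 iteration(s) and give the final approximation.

Equation: x = sin(x) + 1
Fixed-point form: x = sin(x) + 1
x₀ = 1.51

x_1 = g(1.510000) = 1.998152
x_2 = g(1.998152) = 1.910065
x_3 = g(1.910065) = 1.942998
x_4 = g(1.942998) = 1.931529
x_5 = g(1.931529) = 1.935639
x_6 = g(1.935639) = 1.934180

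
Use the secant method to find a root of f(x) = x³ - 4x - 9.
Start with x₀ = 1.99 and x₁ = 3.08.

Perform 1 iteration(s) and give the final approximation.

f(x) = x³ - 4x - 9
x₀ = 1.99, x₁ = 3.08

Secant formula: x_{n+1} = x_n - f(x_n)(x_n - x_{n-1})/(f(x_n) - f(x_{n-1}))

Iteration 1:
  f(1.990000) = -9.079401
  f(3.080000) = 7.898112
  x_2 = 3.080000 - 7.898112×(3.080000 - 1.990000)/(7.898112 - (-9.079401))
       = 2.572921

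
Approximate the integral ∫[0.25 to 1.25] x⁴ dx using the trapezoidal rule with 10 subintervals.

f(x) = x⁴
a = 0.25, b = 1.25, n = 10
h = (b - a)/n = 0.100000

Trapezoidal rule: (h/2)[f(x₀) + 2f(x₁) + 2f(x₂) + ... + f(xₙ)]

x_0 = 0.2500, f(x_0) = 0.003906, coefficient = 1
x_1 = 0.3500, f(x_1) = 0.015006, coefficient = 2
x_2 = 0.4500, f(x_2) = 0.041006, coefficient = 2
x_3 = 0.5500, f(x_3) = 0.091506, coefficient = 2
x_4 = 0.6500, f(x_4) = 0.178506, coefficient = 2
x_5 = 0.7500, f(x_5) = 0.316406, coefficient = 2
x_6 = 0.8500, f(x_6) = 0.522006, coefficient = 2
x_7 = 0.9500, f(x_7) = 0.814506, coefficient = 2
x_8 = 1.0500, f(x_8) = 1.215506, coefficient = 2
x_9 = 1.1500, f(x_9) = 1.749006, coefficient = 2
x_10 = 1.2500, f(x_10) = 2.441406, coefficient = 1

I ≈ (0.100000/2) × 12.332225 = 0.616611
Exact value: 0.610156
Error: 0.006455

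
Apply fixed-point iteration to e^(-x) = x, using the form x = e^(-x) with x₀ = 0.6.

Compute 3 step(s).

Equation: e^(-x) = x
Fixed-point form: x = e^(-x)
x₀ = 0.6

x_1 = g(0.600000) = 0.548812
x_2 = g(0.548812) = 0.577636
x_3 = g(0.577636) = 0.561224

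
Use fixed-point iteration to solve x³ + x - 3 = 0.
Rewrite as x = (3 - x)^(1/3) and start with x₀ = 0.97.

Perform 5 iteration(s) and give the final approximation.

Equation: x³ + x - 3 = 0
Fixed-point form: x = (3 - x)^(1/3)
x₀ = 0.97

x_1 = g(0.970000) = 1.266189
x_2 = g(1.266189) = 1.201344
x_3 = g(1.201344) = 1.216138
x_4 = g(1.216138) = 1.212794
x_5 = g(1.212794) = 1.213551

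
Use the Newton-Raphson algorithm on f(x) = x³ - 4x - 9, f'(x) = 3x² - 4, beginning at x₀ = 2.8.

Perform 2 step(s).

f(x) = x³ - 4x - 9
f'(x) = 3x² - 4
x₀ = 2.8

Newton-Raphson formula: x_{n+1} = x_n - f(x_n)/f'(x_n)

Iteration 1:
  f(2.800000) = 1.752000
  f'(2.800000) = 19.520000
  x_1 = 2.800000 - 1.752000/19.520000 = 2.710246
Iteration 2:
  f(2.710246) = 0.066946
  f'(2.710246) = 18.036299
  x_2 = 2.710246 - 0.066946/18.036299 = 2.706534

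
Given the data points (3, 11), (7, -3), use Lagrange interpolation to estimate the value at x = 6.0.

Lagrange interpolation formula:
P(x) = Σ yᵢ × Lᵢ(x)
where Lᵢ(x) = Π_{j≠i} (x - xⱼ)/(xᵢ - xⱼ)

L_0(6.0) = (6.0 - 7)/(3 - 7) = 0.250000
L_1(6.0) = (6.0 - 3)/(7 - 3) = 0.750000

P(6.0) = 11×L_0(6.0) + (-3)×L_1(6.0)
P(6.0) = 0.500000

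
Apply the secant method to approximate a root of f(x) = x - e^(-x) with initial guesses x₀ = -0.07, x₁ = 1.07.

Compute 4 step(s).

f(x) = x - e^(-x)
x₀ = -0.07, x₁ = 1.07

Secant formula: x_{n+1} = x_n - f(x_n)(x_n - x_{n-1})/(f(x_n) - f(x_{n-1}))

Iteration 1:
  f(-0.070000) = -1.142508
  f(1.070000) = 0.726991
  x_2 = 1.070000 - 0.726991×(1.070000 - (-0.070000))/(0.726991 - (-1.142508))
       = 0.626689
Iteration 2:
  f(1.070000) = 0.726991
  f(0.626689) = 0.092330
  x_3 = 0.626689 - 0.092330×(0.626689 - 1.070000)/(0.092330 - 0.726991)
       = 0.562196
Iteration 3:
  f(0.626689) = 0.092330
  f(0.562196) = -0.007760
  x_4 = 0.562196 - (-0.007760)×(0.562196 - 0.626689)/(-0.007760 - 0.092330)
       = 0.567196
Iteration 4:
  f(0.562196) = -0.007760
  f(0.567196) = 0.000083
  x_5 = 0.567196 - 0.000083×(0.567196 - 0.562196)/(0.000083 - (-0.007760))
       = 0.567143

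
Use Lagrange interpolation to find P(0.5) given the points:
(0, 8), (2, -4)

Lagrange interpolation formula:
P(x) = Σ yᵢ × Lᵢ(x)
where Lᵢ(x) = Π_{j≠i} (x - xⱼ)/(xᵢ - xⱼ)

L_0(0.5) = (0.5 - 2)/(0 - 2) = 0.750000
L_1(0.5) = (0.5 - 0)/(2 - 0) = 0.250000

P(0.5) = 8×L_0(0.5) + (-4)×L_1(0.5)
P(0.5) = 5.000000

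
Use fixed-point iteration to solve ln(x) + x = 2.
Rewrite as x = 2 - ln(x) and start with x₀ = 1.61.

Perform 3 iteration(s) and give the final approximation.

Equation: ln(x) + x = 2
Fixed-point form: x = 2 - ln(x)
x₀ = 1.61

x_1 = g(1.610000) = 1.523766
x_2 = g(1.523766) = 1.578815
x_3 = g(1.578815) = 1.543325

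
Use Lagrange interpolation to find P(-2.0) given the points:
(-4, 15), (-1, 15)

Lagrange interpolation formula:
P(x) = Σ yᵢ × Lᵢ(x)
where Lᵢ(x) = Π_{j≠i} (x - xⱼ)/(xᵢ - xⱼ)

L_0(-2.0) = (-2.0 - (-1))/(-4 - (-1)) = 0.333333
L_1(-2.0) = (-2.0 - (-4))/(-1 - (-4)) = 0.666667

P(-2.0) = 15×L_0(-2.0) + 15×L_1(-2.0)
P(-2.0) = 15.000000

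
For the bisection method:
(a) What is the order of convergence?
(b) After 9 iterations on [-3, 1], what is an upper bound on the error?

(a) Bisection has linear (order 1) convergence; the error is halved each step.

(b) Error bound = (b-a)/2^n = (1 - (-3))/2^{9}
    = 4/2^{9}

(a) 1 (linear); (b) error ≤ 7.81e-03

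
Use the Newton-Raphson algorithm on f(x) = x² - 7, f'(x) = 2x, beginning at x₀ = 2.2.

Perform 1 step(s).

f(x) = x² - 7
f'(x) = 2x
x₀ = 2.2

Newton-Raphson formula: x_{n+1} = x_n - f(x_n)/f'(x_n)

Iteration 1:
  f(2.200000) = -2.160000
  f'(2.200000) = 4.400000
  x_1 = 2.200000 - (-2.160000)/4.400000 = 2.690909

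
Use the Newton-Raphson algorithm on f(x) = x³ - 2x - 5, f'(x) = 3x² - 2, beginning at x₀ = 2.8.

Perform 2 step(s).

f(x) = x³ - 2x - 5
f'(x) = 3x² - 2
x₀ = 2.8

Newton-Raphson formula: x_{n+1} = x_n - f(x_n)/f'(x_n)

Iteration 1:
  f(2.800000) = 11.352000
  f'(2.800000) = 21.520000
  x_1 = 2.800000 - 11.352000/21.520000 = 2.272491
Iteration 2:
  f(2.272491) = 2.190647
  f'(2.272491) = 13.492642
  x_2 = 2.272491 - 2.190647/13.492642 = 2.110132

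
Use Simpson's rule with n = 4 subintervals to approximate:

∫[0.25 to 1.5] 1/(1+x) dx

f(x) = 1/(1+x)
a = 0.25, b = 1.5, n = 4
h = (b - a)/n = 0.312500

Simpson's rule: (h/3)[f(x₀) + 4f(x₁) + 2f(x₂) + ... + f(xₙ)]

x_0 = 0.2500, f(x_0) = 0.800000, coefficient = 1
x_1 = 0.5625, f(x_1) = 0.640000, coefficient = 4
x_2 = 0.8750, f(x_2) = 0.533333, coefficient = 2
x_3 = 1.1875, f(x_3) = 0.457143, coefficient = 4
x_4 = 1.5000, f(x_4) = 0.400000, coefficient = 1

I ≈ (0.312500/3) × 6.655238 = 0.693254
Exact value: 0.693147
Error: 0.000107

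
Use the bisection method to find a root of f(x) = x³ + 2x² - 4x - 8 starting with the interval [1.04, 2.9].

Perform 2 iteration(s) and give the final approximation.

f(x) = x³ + 2x² - 4x - 8
Initial interval: [1.04, 2.9]

Iteration 1:
  c_1 = (1.040000 + 2.900000)/2 = 1.970000
  f(c_1) = f(1.970000) = -0.472827
  f(a) × f(c) ≥ 0, new interval: [1.970000, 2.900000]
Iteration 2:
  c_2 = (1.970000 + 2.900000)/2 = 2.435000
  f(c_2) = f(2.435000) = 8.556113
  f(a) × f(c) < 0, new interval: [1.970000, 2.435000]

After 2 iteration(s), the approximation is c_2 = 2.435000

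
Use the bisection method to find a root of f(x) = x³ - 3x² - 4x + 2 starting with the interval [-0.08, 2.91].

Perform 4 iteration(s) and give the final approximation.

f(x) = x³ - 3x² - 4x + 2
Initial interval: [-0.08, 2.91]

Iteration 1:
  c_1 = (-0.080000 + 2.910000)/2 = 1.415000
  f(c_1) = f(1.415000) = -6.833527
  f(a) × f(c) < 0, new interval: [-0.080000, 1.415000]
Iteration 2:
  c_2 = (-0.080000 + 1.415000)/2 = 0.667500
  f(c_2) = f(0.667500) = -1.709260
  f(a) × f(c) < 0, new interval: [-0.080000, 0.667500]
Iteration 3:
  c_3 = (-0.080000 + 0.667500)/2 = 0.293750
  f(c_3) = f(0.293750) = 0.591480
  f(a) × f(c) ≥ 0, new interval: [0.293750, 0.667500]
Iteration 4:
  c_4 = (0.293750 + 0.667500)/2 = 0.480625
  f(c_4) = f(0.480625) = -0.504477
  f(a) × f(c) < 0, new interval: [0.293750, 0.480625]

After 4 iteration(s), the approximation is c_4 = 0.480625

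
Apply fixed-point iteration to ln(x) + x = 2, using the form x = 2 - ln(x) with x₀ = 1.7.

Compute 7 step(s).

Equation: ln(x) + x = 2
Fixed-point form: x = 2 - ln(x)
x₀ = 1.7

x_1 = g(1.700000) = 1.469372
x_2 = g(1.469372) = 1.615165
x_3 = g(1.615165) = 1.520563
x_4 = g(1.520563) = 1.580919
x_5 = g(1.580919) = 1.541993
x_6 = g(1.541993) = 1.566924
x_7 = g(1.566924) = 1.550886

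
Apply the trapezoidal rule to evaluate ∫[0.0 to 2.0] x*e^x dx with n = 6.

f(x) = x*e^x
a = 0.0, b = 2.0, n = 6
h = (b - a)/n = 0.333333

Trapezoidal rule: (h/2)[f(x₀) + 2f(x₁) + 2f(x₂) + ... + f(xₙ)]

x_0 = 0.0000, f(x_0) = 0.000000, coefficient = 1
x_1 = 0.3333, f(x_1) = 0.465204, coefficient = 2
x_2 = 0.6667, f(x_2) = 1.298489, coefficient = 2
x_3 = 1.0000, f(x_3) = 2.718282, coefficient = 2
x_4 = 1.3333, f(x_4) = 5.058224, coefficient = 2
x_5 = 1.6667, f(x_5) = 8.824150, coefficient = 2
x_6 = 2.0000, f(x_6) = 14.778112, coefficient = 1

I ≈ (0.333333/2) × 51.506811 = 8.584468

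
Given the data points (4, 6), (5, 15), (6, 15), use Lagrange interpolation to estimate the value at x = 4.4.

Lagrange interpolation formula:
P(x) = Σ yᵢ × Lᵢ(x)
where Lᵢ(x) = Π_{j≠i} (x - xⱼ)/(xᵢ - xⱼ)

L_0(4.4) = (4.4 - 5)/(4 - 5) × (4.4 - 6)/(4 - 6) = 0.480000
L_1(4.4) = (4.4 - 4)/(5 - 4) × (4.4 - 6)/(5 - 6) = 0.640000
L_2(4.4) = (4.4 - 4)/(6 - 4) × (4.4 - 5)/(6 - 5) = -0.120000

P(4.4) = 6×L_0(4.4) + 15×L_1(4.4) + 15×L_2(4.4)
P(4.4) = 10.680000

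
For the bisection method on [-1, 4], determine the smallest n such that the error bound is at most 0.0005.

We need (b-a)/2^n ≤ 0.0005
(4 - (-1))/2^n ≤ 0.0005
5/2^n ≤ 0.0005
2^n ≥ 10000
n ≥ log₂(10000) = 13.29
n ≥ 14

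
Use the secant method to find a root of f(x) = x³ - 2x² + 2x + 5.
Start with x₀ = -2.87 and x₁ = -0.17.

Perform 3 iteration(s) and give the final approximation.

f(x) = x³ - 2x² + 2x + 5
x₀ = -2.87, x₁ = -0.17

Secant formula: x_{n+1} = x_n - f(x_n)(x_n - x_{n-1})/(f(x_n) - f(x_{n-1}))

Iteration 1:
  f(-2.870000) = -40.853703
  f(-0.170000) = 4.597287
  x_2 = -0.170000 - 4.597287×(-0.170000 - (-2.870000))/(4.597287 - (-40.853703))
       = -0.443100
Iteration 2:
  f(-0.170000) = 4.597287
  f(-0.443100) = 3.634127
  x_3 = -0.443100 - 3.634127×(-0.443100 - (-0.170000))/(3.634127 - 4.597287)
       = -1.473542
Iteration 3:
  f(-0.443100) = 3.634127
  f(-1.473542) = -5.489278
  x_4 = -1.473542 - (-5.489278)×(-1.473542 - (-0.443100))/(-5.489278 - 3.634127)
       = -0.853556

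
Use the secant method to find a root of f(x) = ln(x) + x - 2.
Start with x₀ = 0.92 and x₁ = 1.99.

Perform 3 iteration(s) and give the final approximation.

f(x) = ln(x) + x - 2
x₀ = 0.92, x₁ = 1.99

Secant formula: x_{n+1} = x_n - f(x_n)(x_n - x_{n-1})/(f(x_n) - f(x_{n-1}))

Iteration 1:
  f(0.920000) = -1.163382
  f(1.990000) = 0.678135
  x_2 = 1.990000 - 0.678135×(1.990000 - 0.920000)/(0.678135 - (-1.163382))
       = 1.595975
Iteration 2:
  f(1.990000) = 0.678135
  f(1.595975) = 0.063459
  x_3 = 1.595975 - 0.063459×(1.595975 - 1.990000)/(0.063459 - 0.678135)
       = 1.555295
Iteration 3:
  f(1.595975) = 0.063459
  f(1.555295) = -0.003039
  x_4 = 1.555295 - (-0.003039)×(1.555295 - 1.595975)/(-0.003039 - 0.063459)
       = 1.557155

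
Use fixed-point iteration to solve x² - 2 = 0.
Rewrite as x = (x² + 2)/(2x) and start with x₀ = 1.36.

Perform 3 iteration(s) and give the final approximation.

Equation: x² - 2 = 0
Fixed-point form: x = (x² + 2)/(2x)
x₀ = 1.36

x_1 = g(1.360000) = 1.415294
x_2 = g(1.415294) = 1.414214
x_3 = g(1.414214) = 1.414214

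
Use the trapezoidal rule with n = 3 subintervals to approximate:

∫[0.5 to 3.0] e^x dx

f(x) = e^x
a = 0.5, b = 3.0, n = 3
h = (b - a)/n = 0.833333

Trapezoidal rule: (h/2)[f(x₀) + 2f(x₁) + 2f(x₂) + ... + f(xₙ)]

x_0 = 0.5000, f(x_0) = 1.648721, coefficient = 1
x_1 = 1.3333, f(x_1) = 3.793668, coefficient = 2
x_2 = 2.1667, f(x_2) = 8.729138, coefficient = 2
x_3 = 3.0000, f(x_3) = 20.085537, coefficient = 1

I ≈ (0.833333/2) × 46.779871 = 19.491613
Exact value: 18.436816
Error: 1.054797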